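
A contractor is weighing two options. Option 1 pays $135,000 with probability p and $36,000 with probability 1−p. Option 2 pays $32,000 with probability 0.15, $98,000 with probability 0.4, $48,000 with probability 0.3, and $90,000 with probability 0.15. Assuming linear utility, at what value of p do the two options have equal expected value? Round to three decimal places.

EV(Option 2) = 0.15 × 32000 + 0.4 × 98000 + 0.3 × 48000 + 0.15 × 90000 = 4800 + 39200 + 14400 + 13500 = 71900
p·135000 + (1−p)·36000 = 71900
99000p + 36000 = 71900
p = (71900 − 36000) / 99000

p = 0.363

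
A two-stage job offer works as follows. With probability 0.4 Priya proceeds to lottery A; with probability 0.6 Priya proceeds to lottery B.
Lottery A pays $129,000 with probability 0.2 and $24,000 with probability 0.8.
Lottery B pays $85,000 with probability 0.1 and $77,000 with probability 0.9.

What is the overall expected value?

EV(A) = 0.2 × 129000 + 0.8 × 24000 = 25800 + 19200 = 45000
EV(B) = 0.1 × 85000 + 0.9 × 77000 = 8500 + 69300 = 77800
Overall = 0.4 × 45000 + 0.6 × 77800 = 18000 + 46680 = 64680

$64,680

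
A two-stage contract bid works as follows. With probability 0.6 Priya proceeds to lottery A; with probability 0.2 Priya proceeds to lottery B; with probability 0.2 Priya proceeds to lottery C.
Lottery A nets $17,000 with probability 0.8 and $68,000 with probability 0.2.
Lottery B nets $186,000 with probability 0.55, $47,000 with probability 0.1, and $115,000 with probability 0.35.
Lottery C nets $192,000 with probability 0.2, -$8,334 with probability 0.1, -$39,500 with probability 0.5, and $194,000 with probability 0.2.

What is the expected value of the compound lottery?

$57,093.32

EV(A) = 0.8 × 17000 + 0.2 × 68000 = 13600 + 13600 = 27200
EV(B) = 0.55 × 186000 + 0.1 × 47000 + 0.35 × 115000 = 102300 + 4700 + 40250 = 147250
EV(C) = 0.2 × 192000 + 0.1 × (-8334) + 0.5 × (-39500) + 0.2 × 194000 = 38400 − 833.4 − 19750 + 38800 = 56616.6
Overall = 0.6 × 27200 + 0.2 × 147250 + 0.2 × 56616.6 = 16320 + 29450 + 11323.32 = 57093.32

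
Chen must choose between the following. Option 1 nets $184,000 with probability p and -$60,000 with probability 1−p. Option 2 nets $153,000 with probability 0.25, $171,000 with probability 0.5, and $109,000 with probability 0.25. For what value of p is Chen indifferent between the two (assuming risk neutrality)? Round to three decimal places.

EV(Option 2) = 0.25 × 153000 + 0.5 × 171000 + 0.25 × 109000 = 38250 + 85500 + 27250 = 151000
p·184000 + (1−p)·(-60000) = 151000
244000p − 60000 = 151000
p = (151000 + 60000) / 244000

p = 0.865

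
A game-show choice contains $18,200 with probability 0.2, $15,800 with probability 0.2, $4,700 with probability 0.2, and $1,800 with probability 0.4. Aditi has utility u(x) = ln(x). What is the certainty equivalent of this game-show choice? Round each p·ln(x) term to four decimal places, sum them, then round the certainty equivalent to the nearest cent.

E[u] = 0.2·ln(18200) + 0.2·ln(15800) + 0.2·ln(4700) + 0.4·ln(1800) = 1.9618 + 1.9336 + 1.6911 + 2.9982 = 8.5847
CE = e^8.5847 ≈ 5349.19

$5,349.19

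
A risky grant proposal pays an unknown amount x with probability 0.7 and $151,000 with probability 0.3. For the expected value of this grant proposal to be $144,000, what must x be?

0.7·x + 0.3·151000 = 144000
0.7·x = 144000 − 45300 = 98700
x = 98700 / 0.7 = 141000

x = $141,000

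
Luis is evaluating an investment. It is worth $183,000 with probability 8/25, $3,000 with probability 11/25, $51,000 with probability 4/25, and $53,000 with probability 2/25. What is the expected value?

$72,280

EV = 8/25 × 183000 + 11/25 × 3000 + 4/25 × 51000 + 2/25 × 53000 = 58560 + 1320 + 8160 + 4240 = 72280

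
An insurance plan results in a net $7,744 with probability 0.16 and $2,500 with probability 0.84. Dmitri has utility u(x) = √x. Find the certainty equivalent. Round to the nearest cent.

$3,144.97

E[u] = 0.16·√7744 + 0.84·√2500 = 0.16·88 + 0.84·50 = 56.08
CE = (56.08)² = 3144.9664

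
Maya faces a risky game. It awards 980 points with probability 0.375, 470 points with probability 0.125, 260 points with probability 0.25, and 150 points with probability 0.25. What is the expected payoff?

528.75 points

EV = 0.375 × 980 + 0.125 × 470 + 0.25 × 260 + 0.25 × 150 = 367.5 + 58.75 + 65 + 37.5 = 528.75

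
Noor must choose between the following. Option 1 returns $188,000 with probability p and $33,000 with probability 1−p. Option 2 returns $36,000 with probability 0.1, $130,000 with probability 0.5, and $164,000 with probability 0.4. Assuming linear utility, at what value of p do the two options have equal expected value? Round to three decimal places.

p = 0.653

EV(Option 2) = 0.1 × 36000 + 0.5 × 130000 + 0.4 × 164000 = 3600 + 65000 + 65600 = 134200
p·188000 + (1−p)·33000 = 134200
155000p + 33000 = 134200
p = (134200 − 33000) / 155000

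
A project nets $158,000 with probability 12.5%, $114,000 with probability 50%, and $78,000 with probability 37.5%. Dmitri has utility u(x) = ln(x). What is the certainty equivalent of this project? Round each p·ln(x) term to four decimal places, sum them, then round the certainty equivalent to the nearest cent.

$103,001.62

E[u] = 0.125·ln(158000) + 0.5·ln(114000) + 0.375·ln(78000) = 1.4963 + 5.8220 + 4.2242 = 11.5425
CE = e^11.5425 ≈ 103001.62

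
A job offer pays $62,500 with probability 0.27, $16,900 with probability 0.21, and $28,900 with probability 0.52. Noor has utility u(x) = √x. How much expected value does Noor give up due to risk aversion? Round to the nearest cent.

$1,889.76

E[u] = 0.27·√62500 + 0.21·√16900 + 0.52·√28900 = 0.27·250 + 0.21·130 + 0.52·170 = 183.2
CE = (183.2)² = 33562.24
Risk premium = EV − CE = 35452 − 33562.24 = 1889.76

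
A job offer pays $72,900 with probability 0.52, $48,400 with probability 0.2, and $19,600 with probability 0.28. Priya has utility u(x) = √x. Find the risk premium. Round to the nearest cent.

$3,079.04

E[u] = 0.52·√72900 + 0.2·√48400 + 0.28·√19600 = 0.52·270 + 0.2·220 + 0.28·140 = 223.6
CE = (223.6)² = 49996.96
Risk premium = EV − CE = 53076 − 49996.96 = 3079.04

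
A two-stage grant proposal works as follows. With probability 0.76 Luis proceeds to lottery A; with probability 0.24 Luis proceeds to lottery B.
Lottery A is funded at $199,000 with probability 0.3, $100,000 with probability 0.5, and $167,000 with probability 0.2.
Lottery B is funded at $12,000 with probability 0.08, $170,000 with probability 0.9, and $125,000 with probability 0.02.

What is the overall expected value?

EV(A) = 0.3 × 199000 + 0.5 × 100000 + 0.2 × 167000 = 59700 + 50000 + 33400 = 143100
EV(B) = 0.08 × 12000 + 0.9 × 170000 + 0.02 × 125000 = 960 + 153000 + 2500 = 156460
Overall = 0.76 × 143100 + 0.24 × 156460 = 108756 + 37550.4 = 146306.4

$146,306.40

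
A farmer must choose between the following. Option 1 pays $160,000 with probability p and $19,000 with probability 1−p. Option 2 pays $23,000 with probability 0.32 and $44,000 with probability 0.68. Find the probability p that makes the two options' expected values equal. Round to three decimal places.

p = 0.130

EV(Option 2) = 0.32 × 23000 + 0.68 × 44000 = 7360 + 29920 = 37280
p·160000 + (1−p)·19000 = 37280
141000p + 19000 = 37280
p = (37280 − 19000) / 141000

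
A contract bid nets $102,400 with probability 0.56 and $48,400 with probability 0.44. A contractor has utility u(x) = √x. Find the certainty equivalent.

E[u] = 0.56·√102400 + 0.44·√48400 = 0.56·320 + 0.44·220 = 276
CE = (276)² = 76176

$76,176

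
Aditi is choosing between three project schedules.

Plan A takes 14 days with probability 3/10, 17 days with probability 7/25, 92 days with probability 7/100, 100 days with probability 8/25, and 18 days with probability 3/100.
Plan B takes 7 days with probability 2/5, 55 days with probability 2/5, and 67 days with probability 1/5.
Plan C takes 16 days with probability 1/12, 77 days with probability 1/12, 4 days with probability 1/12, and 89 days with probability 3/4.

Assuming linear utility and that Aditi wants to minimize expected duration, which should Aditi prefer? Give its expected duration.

Plan B (38.2 days)

Plan A = 3/10 × 14 + 7/25 × 17 + 7/100 × 92 + 8/25 × 100 + 3/100 × 18 = 4.2 + 4.76 + 6.44 + 32 + 0.54 = 47.94
Plan B = 2/5 × 7 + 2/5 × 55 + 1/5 × 67 = 2.8 + 22 + 13.4 = 38.2
Plan C = 1/12 × 16 + 1/12 × 77 + 1/12 × 4 + 3/4 × 89 = 1.3333 + 6.4167 + 0.3333 + 66.75 = 74.8333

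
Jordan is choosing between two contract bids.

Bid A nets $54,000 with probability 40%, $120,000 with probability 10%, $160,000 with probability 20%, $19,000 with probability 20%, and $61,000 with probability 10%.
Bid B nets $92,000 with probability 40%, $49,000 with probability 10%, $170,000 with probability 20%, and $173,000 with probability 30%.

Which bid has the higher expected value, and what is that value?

Bid A = 0.4 × 54000 + 0.1 × 120000 + 0.2 × 160000 + 0.2 × 19000 + 0.1 × 61000 = 21600 + 12000 + 32000 + 3800 + 6100 = 75500
Bid B = 0.4 × 92000 + 0.1 × 49000 + 0.2 × 170000 + 0.3 × 173000 = 36800 + 4900 + 34000 + 51900 = 127600

Bid B ($127,600)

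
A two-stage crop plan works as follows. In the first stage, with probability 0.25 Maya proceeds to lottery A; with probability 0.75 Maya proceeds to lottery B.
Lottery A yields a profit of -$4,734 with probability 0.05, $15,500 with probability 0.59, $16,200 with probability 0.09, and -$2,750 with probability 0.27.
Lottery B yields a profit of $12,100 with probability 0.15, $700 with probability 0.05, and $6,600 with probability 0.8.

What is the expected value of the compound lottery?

EV(A) = 0.05 × (-4734) + 0.59 × 15500 + 0.09 × 16200 + 0.27 × (-2750) = -236.7 + 9145 + 1458 − 742.5 = 9623.8
EV(B) = 0.15 × 12100 + 0.05 × 700 + 0.8 × 6600 = 1815 + 35 + 5280 = 7130
Overall = 0.25 × 9623.8 + 0.75 × 7130 = 2405.95 + 5347.5 = 7753.45

$7,753.45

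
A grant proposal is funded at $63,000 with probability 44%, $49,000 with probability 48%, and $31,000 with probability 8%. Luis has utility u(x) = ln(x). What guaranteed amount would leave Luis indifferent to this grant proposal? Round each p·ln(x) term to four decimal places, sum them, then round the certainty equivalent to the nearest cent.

E[u] = 0.44·ln(63000) + 0.48·ln(49000) + 0.08·ln(31000) = 4.8624 + 5.1838 + 0.8273 = 10.8735
CE = e^10.8735 ≈ 52759.55

$52,759.55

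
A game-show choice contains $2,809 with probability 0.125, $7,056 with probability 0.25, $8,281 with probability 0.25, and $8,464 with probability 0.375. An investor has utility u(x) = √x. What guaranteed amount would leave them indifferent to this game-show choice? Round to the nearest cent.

E[u] = 0.125·√2809 + 0.25·√7056 + 0.25·√8281 + 0.375·√8464 = 0.125·53 + 0.25·84 + 0.25·91 + 0.375·92 = 84.875
CE = (84.875)² = 7203.765625

$7,203.77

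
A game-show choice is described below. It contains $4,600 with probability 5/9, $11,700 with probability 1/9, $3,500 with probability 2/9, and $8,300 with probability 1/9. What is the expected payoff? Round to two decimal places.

EV = 5/9 × 4600 + 1/9 × 11700 + 2/9 × 3500 + 1/9 × 8300 = 2555.5556 + 1300 + 777.7778 + 922.2222 = 5555.5556

$5,555.56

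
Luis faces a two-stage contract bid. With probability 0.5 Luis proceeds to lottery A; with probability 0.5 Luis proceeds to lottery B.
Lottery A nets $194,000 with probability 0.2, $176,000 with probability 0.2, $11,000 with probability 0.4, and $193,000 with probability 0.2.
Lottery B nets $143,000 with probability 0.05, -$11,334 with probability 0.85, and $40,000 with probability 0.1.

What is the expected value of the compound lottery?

EV(A) = 0.2 × 194000 + 0.2 × 176000 + 0.4 × 11000 + 0.2 × 193000 = 38800 + 35200 + 4400 + 38600 = 117000
EV(B) = 0.05 × 143000 + 0.85 × (-11334) + 0.1 × 40000 = 7150 − 9633.9 + 4000 = 1516.1
Overall = 0.5 × 117000 + 0.5 × 1516.1 = 58500 + 758.05 = 59258.05

$59,258.05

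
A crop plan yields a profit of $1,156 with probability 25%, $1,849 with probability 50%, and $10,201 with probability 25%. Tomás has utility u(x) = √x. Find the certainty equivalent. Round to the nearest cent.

$3,052.56

E[u] = 0.25·√1156 + 0.5·√1849 + 0.25·√10201 = 0.25·34 + 0.5·43 + 0.25·101 = 55.25
CE = (55.25)² = 3052.5625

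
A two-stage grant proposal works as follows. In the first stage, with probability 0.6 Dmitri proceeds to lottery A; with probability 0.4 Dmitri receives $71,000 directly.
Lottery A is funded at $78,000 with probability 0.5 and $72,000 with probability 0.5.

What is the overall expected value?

EV(A) = 0.5 × 78000 + 0.5 × 72000 = 39000 + 36000 = 75000
Branch B: 71000 (certain)
Overall = 0.6 × 75000 + 0.4 × 71000 = 45000 + 28400 = 73400

$73,400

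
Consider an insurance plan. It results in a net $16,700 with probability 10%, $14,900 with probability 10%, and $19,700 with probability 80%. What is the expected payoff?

$18,920

EV = 0.1 × 16700 + 0.1 × 14900 + 0.8 × 19700 = 1670 + 1490 + 15760 = 18920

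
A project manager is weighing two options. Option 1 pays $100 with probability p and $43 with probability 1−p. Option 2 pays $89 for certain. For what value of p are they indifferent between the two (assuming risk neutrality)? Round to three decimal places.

p·100 + (1−p)·43 = 89
57p + 43 = 89
p = (89 − 43) / 57

p = 0.807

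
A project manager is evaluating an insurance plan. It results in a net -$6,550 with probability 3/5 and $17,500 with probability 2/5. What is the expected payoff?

$3,070

EV = 3/5 × (-6550) + 2/5 × 17500 = -3930 + 7000 = 3070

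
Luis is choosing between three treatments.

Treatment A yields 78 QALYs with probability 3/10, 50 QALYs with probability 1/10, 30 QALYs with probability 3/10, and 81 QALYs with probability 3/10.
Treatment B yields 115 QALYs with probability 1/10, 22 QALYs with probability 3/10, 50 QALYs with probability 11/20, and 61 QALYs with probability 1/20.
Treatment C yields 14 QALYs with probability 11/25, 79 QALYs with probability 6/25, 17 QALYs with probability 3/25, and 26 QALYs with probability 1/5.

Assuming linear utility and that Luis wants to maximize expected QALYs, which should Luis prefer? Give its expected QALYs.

Treatment A = 3/10 × 78 + 1/10 × 50 + 3/10 × 30 + 3/10 × 81 = 23.4 + 5 + 9 + 24.3 = 61.7
Treatment B = 1/10 × 115 + 3/10 × 22 + 11/20 × 50 + 1/20 × 61 = 11.5 + 6.6 + 27.5 + 3.05 = 48.65
Treatment C = 11/25 × 14 + 6/25 × 79 + 3/25 × 17 + 1/5 × 26 = 6.16 + 18.96 + 2.04 + 5.2 = 32.36

Treatment A (61.7 QALYs)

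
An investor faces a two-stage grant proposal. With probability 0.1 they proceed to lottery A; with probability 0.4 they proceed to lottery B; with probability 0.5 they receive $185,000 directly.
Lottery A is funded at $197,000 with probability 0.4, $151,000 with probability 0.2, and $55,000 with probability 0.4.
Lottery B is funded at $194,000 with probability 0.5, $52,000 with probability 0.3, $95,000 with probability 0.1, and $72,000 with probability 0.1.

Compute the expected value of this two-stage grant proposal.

EV(A) = 0.4 × 197000 + 0.2 × 151000 + 0.4 × 55000 = 78800 + 30200 + 22000 = 131000
EV(B) = 0.5 × 194000 + 0.3 × 52000 + 0.1 × 95000 + 0.1 × 72000 = 97000 + 15600 + 9500 + 7200 = 129300
Branch C: 185000 (certain)
Overall = 0.1 × 131000 + 0.4 × 129300 + 0.5 × 185000 = 13100 + 51720 + 92500 = 157320

$157,320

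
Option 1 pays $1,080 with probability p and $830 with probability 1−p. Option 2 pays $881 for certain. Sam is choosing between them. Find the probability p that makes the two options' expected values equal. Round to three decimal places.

p = 0.204

p·1080 + (1−p)·830 = 881
250p + 830 = 881
p = (881 − 830) / 250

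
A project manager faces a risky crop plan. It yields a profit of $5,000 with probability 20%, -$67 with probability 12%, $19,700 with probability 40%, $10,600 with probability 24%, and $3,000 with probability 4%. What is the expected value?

EV = 0.2 × 5000 + 0.12 × (-67) + 0.4 × 19700 + 0.24 × 10600 + 0.04 × 3000 = 1000 − 8.04 + 7880 + 2544 + 120 = 11535.96

$11,535.96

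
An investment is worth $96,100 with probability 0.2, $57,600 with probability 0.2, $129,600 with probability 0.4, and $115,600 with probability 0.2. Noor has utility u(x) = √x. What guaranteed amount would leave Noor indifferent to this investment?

E[u] = 0.2·√96100 + 0.2·√57600 + 0.4·√129600 + 0.2·√115600 = 0.2·310 + 0.2·240 + 0.4·360 + 0.2·340 = 322
CE = (322)² = 103684

$103,684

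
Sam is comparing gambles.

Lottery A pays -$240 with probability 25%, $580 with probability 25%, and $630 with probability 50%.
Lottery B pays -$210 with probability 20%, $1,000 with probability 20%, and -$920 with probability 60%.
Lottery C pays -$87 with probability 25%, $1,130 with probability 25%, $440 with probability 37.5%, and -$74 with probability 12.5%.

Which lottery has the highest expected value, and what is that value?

Lottery C ($416.50)

Lottery A = 0.25 × (-240) + 0.25 × 580 + 0.5 × 630 = -60 + 145 + 315 = 400
Lottery B = 0.2 × (-210) + 0.2 × 1000 + 0.6 × (-920) = -42 + 200 − 552 = -394
Lottery C = 0.25 × (-87) + 0.25 × 1130 + 0.375 × 440 + 0.125 × (-74) = -21.75 + 282.5 + 165 − 9.25 = 416.5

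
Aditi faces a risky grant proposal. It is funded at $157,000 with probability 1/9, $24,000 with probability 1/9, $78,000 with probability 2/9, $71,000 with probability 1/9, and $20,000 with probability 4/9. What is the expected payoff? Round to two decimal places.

$54,222.22

EV = 1/9 × 157000 + 1/9 × 24000 + 2/9 × 78000 + 1/9 × 71000 + 4/9 × 20000 = 17444.4444 + 2666.6667 + 17333.3333 + 7888.8889 + 8888.8889 = 54222.2222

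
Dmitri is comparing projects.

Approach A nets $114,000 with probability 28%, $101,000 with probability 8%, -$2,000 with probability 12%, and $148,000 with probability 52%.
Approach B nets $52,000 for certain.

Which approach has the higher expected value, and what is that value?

Approach A ($116,720)

Approach A = 0.28 × 114000 + 0.08 × 101000 + 0.12 × (-2000) + 0.52 × 148000 = 31920 + 8080 − 240 + 76960 = 116720
Approach B: 52000 (certain)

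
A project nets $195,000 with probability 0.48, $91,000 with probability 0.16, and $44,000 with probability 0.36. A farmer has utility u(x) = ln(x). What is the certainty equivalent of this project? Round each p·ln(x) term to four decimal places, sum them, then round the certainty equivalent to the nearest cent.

E[u] = 0.48·ln(195000) + 0.16·ln(91000) + 0.36·ln(44000) = 5.8468 + 1.8270 + 3.8491 = 11.5229
CE = e^11.5229 ≈ 101002.44

$101,002.44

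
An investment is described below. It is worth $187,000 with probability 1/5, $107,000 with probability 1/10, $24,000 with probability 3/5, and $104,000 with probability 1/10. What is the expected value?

EV = 1/5 × 187000 + 1/10 × 107000 + 3/5 × 24000 + 1/10 × 104000 = 37400 + 10700 + 14400 + 10400 = 72900

$72,900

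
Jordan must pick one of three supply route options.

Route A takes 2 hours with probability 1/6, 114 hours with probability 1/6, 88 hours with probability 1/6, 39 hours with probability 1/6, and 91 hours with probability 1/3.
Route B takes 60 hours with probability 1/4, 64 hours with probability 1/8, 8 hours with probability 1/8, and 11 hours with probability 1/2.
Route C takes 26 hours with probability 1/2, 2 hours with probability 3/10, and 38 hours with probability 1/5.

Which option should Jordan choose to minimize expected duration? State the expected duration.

Route C (21.2 hours)

Route A = 1/6 × 2 + 1/6 × 114 + 1/6 × 88 + 1/6 × 39 + 1/3 × 91 = 0.3333 + 19 + 14.6667 + 6.5 + 30.3333 = 70.8333
Route B = 1/4 × 60 + 1/8 × 64 + 1/8 × 8 + 1/2 × 11 = 15 + 8 + 1 + 5.5 = 29.5
Route C = 1/2 × 26 + 3/10 × 2 + 1/5 × 38 = 13 + 0.6 + 7.6 = 21.2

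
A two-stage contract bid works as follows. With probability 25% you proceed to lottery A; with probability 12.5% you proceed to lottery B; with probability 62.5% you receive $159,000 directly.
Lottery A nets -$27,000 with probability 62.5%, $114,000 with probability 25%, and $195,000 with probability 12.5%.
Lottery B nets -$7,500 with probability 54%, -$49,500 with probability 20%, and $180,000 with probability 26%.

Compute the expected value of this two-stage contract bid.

EV(A) = 0.625 × (-27000) + 0.25 × 114000 + 0.125 × 195000 = -16875 + 28500 + 24375 = 36000
EV(B) = 0.54 × (-7500) + 0.2 × (-49500) + 0.26 × 180000 = -4050 − 9900 + 46800 = 32850
Branch C: 159000 (certain)
Overall = 0.25 × 36000 + 0.125 × 32850 + 0.625 × 159000 = 9000 + 4106.25 + 99375 = 112481.25

$112,481.25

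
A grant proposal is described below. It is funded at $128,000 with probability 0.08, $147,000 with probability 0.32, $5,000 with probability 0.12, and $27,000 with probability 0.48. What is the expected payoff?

EV = 0.08 × 128000 + 0.32 × 147000 + 0.12 × 5000 + 0.48 × 27000 = 10240 + 47040 + 600 + 12960 = 70840

$70,840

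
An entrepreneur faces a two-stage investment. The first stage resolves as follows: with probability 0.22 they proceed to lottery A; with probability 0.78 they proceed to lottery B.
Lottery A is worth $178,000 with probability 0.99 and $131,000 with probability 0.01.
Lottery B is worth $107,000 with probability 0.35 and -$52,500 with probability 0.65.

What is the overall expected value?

EV(A) = 0.99 × 178000 + 0.01 × 131000 = 176220 + 1310 = 177530
EV(B) = 0.35 × 107000 + 0.65 × (-52500) = 37450 − 34125 = 3325
Overall = 0.22 × 177530 + 0.78 × 3325 = 39056.6 + 2593.5 = 41650.1

$41,650.10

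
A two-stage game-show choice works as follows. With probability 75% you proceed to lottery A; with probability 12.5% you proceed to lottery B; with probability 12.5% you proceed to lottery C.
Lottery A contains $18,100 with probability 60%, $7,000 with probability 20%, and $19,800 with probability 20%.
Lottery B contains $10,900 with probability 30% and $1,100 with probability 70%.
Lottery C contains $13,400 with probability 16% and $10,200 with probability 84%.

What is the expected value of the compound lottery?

EV(A) = 0.6 × 18100 + 0.2 × 7000 + 0.2 × 19800 = 10860 + 1400 + 3960 = 16220
EV(B) = 0.3 × 10900 + 0.7 × 1100 = 3270 + 770 = 4040
EV(C) = 0.16 × 13400 + 0.84 × 10200 = 2144 + 8568 = 10712
Overall = 0.75 × 16220 + 0.125 × 4040 + 0.125 × 10712 = 12165 + 505 + 1339 = 14009

$14,009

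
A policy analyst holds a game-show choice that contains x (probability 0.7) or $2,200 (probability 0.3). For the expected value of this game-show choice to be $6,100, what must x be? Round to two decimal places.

0.7·x + 0.3·2200 = 6100
0.7·x = 6100 − 660 = 5440
x = 5440 / 0.7 = 7771.4286

x = $7,771.43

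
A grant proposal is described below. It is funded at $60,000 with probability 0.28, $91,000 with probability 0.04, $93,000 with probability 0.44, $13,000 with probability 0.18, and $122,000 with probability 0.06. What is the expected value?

EV = 0.28 × 60000 + 0.04 × 91000 + 0.44 × 93000 + 0.18 × 13000 + 0.06 × 122000 = 16800 + 3640 + 40920 + 2340 + 7320 = 71020

$71,020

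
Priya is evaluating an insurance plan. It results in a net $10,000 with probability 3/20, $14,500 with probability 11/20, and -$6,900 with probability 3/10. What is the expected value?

EV = 3/20 × 10000 + 11/20 × 14500 + 3/10 × (-6900) = 1500 + 7975 − 2070 = 7405

$7,405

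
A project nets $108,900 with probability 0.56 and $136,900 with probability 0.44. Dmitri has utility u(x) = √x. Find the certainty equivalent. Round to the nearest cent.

E[u] = 0.56·√108900 + 0.44·√136900 = 0.56·330 + 0.44·370 = 347.6
CE = (347.6)² = 120825.76

$120,825.76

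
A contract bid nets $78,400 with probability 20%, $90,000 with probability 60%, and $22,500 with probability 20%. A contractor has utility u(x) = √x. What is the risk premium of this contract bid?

$3,424

E[u] = 0.2·√78400 + 0.6·√90000 + 0.2·√22500 = 0.2·280 + 0.6·300 + 0.2·150 = 266
CE = (266)² = 70756
Risk premium = EV − CE = 74180 − 70756 = 3424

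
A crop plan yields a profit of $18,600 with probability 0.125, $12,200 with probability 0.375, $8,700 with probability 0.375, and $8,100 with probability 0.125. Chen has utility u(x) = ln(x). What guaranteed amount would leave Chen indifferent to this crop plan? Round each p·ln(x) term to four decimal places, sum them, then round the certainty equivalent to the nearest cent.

$10,764.40

E[u] = 0.125·ln(18600) + 0.375·ln(12200) + 0.375·ln(8700) + 0.125·ln(8100) = 1.2289 + 3.5284 + 3.4017 + 1.1250 = 9.2840
CE = e^9.2840 ≈ 10764.40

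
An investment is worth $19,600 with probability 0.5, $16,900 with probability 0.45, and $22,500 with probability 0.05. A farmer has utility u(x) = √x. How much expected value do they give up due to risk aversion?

E[u] = 0.5·√19600 + 0.45·√16900 + 0.05·√22500 = 0.5·140 + 0.45·130 + 0.05·150 = 136
CE = (136)² = 18496
Risk premium = EV − CE = 18530 − 18496 = 34

$34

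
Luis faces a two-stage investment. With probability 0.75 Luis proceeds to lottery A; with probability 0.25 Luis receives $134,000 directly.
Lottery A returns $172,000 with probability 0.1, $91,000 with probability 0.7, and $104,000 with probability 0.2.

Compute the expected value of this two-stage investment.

$109,775

EV(A) = 0.1 × 172000 + 0.7 × 91000 + 0.2 × 104000 = 17200 + 63700 + 20800 = 101700
Branch B: 134000 (certain)
Overall = 0.75 × 101700 + 0.25 × 134000 = 76275 + 33500 = 109775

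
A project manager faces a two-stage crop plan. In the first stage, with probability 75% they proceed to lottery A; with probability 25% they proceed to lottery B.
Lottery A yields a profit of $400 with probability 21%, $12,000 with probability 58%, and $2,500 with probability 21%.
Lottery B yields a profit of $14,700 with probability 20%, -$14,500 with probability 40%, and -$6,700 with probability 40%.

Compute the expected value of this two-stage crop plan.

$4,291.75

EV(A) = 0.21 × 400 + 0.58 × 12000 + 0.21 × 2500 = 84 + 6960 + 525 = 7569
EV(B) = 0.2 × 14700 + 0.4 × (-14500) + 0.4 × (-6700) = 2940 − 5800 − 2680 = -5540
Overall = 0.75 × 7569 + 0.25 × (-5540) = 5676.75 − 1385 = 4291.75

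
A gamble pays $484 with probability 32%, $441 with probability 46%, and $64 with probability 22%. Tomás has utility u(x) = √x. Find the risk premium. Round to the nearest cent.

$31.05

E[u] = 0.32·√484 + 0.46·√441 + 0.22·√64 = 0.32·22 + 0.46·21 + 0.22·8 = 18.46
CE = (18.46)² = 340.7716
Risk premium = EV − CE = 371.82 − 340.7716 = 31.0484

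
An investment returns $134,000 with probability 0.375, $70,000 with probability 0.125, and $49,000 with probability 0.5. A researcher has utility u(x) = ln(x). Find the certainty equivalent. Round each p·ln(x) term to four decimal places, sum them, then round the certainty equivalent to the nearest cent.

$74,712.30

E[u] = 0.375·ln(134000) + 0.125·ln(70000) + 0.5·ln(49000) = 4.4271 + 1.3945 + 5.3998 = 11.2214
CE = e^11.2214 ≈ 74712.30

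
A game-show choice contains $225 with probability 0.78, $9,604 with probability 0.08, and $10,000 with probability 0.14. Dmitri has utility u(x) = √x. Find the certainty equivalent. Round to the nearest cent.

E[u] = 0.78·√225 + 0.08·√9604 + 0.14·√10000 = 0.78·15 + 0.08·98 + 0.14·100 = 33.54
CE = (33.54)² = 1124.9316

$1,124.93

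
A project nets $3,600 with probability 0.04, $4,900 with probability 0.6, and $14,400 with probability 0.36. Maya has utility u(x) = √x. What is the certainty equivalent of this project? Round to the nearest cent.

E[u] = 0.04·√3600 + 0.6·√4900 + 0.36·√14400 = 0.04·60 + 0.6·70 + 0.36·120 = 87.6
CE = (87.6)² = 7673.76

$7,673.76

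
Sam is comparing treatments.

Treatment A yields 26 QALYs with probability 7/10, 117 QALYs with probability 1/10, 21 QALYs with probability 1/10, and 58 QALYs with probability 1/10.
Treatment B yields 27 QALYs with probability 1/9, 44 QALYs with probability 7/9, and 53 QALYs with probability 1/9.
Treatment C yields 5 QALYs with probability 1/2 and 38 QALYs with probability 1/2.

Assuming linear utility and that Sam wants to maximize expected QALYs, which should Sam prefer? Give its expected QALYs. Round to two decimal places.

Treatment B (43.11 QALYs)

Treatment A = 7/10 × 26 + 1/10 × 117 + 1/10 × 21 + 1/10 × 58 = 18.2 + 11.7 + 2.1 + 5.8 = 37.8
Treatment B = 1/9 × 27 + 7/9 × 44 + 1/9 × 53 = 3 + 34.2222 + 5.8889 = 43.1111
Treatment C = 1/2 × 5 + 1/2 × 38 = 2.5 + 19 = 21.5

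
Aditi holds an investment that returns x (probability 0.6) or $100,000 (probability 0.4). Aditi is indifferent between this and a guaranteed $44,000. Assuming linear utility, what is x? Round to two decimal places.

0.6·x + 0.4·100000 = 44000
0.6·x = 44000 − 40000 = 4000
x = 4000 / 0.6 = 6666.6667

x = $6,666.67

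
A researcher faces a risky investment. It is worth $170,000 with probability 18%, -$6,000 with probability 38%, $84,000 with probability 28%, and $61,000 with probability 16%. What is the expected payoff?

$61,600

EV = 0.18 × 170000 + 0.38 × (-6000) + 0.28 × 84000 + 0.16 × 61000 = 30600 − 2280 + 23520 + 9760 = 61600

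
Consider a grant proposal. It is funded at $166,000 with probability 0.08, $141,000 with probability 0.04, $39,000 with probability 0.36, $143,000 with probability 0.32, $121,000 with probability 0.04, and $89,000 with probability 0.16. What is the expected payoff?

$97,800

EV = 0.08 × 166000 + 0.04 × 141000 + 0.36 × 39000 + 0.32 × 143000 + 0.04 × 121000 + 0.16 × 89000 = 13280 + 5640 + 14040 + 45760 + 4840 + 14240 = 97800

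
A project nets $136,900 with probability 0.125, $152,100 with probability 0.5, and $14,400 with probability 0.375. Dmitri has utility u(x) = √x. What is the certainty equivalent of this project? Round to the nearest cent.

$81,939.06

E[u] = 0.125·√136900 + 0.5·√152100 + 0.375·√14400 = 0.125·370 + 0.5·390 + 0.375·120 = 286.25
CE = (286.25)² = 81939.0625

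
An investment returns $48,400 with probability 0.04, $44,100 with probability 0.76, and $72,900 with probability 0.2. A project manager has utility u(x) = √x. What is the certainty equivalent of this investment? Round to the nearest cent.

E[u] = 0.04·√48400 + 0.76·√44100 + 0.2·√72900 = 0.04·220 + 0.76·210 + 0.2·270 = 222.4
CE = (222.4)² = 49461.76

$49,461.76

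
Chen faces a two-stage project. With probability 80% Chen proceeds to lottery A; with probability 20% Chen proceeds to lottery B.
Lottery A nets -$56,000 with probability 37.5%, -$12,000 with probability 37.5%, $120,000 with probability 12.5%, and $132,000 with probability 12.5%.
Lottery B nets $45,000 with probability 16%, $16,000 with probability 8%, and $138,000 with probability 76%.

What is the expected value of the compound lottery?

EV(A) = 0.375 × (-56000) + 0.375 × (-12000) + 0.125 × 120000 + 0.125 × 132000 = -21000 − 4500 + 15000 + 16500 = 6000
EV(B) = 0.16 × 45000 + 0.08 × 16000 + 0.76 × 138000 = 7200 + 1280 + 104880 = 113360
Overall = 0.8 × 6000 + 0.2 × 113360 = 4800 + 22672 = 27472

$27,472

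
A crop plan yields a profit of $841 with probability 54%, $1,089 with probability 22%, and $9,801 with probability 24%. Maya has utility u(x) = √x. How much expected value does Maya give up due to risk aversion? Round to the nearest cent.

E[u] = 0.54·√841 + 0.22·√1089 + 0.24·√9801 = 0.54·29 + 0.22·33 + 0.24·99 = 46.68
CE = (46.68)² = 2179.0224
Risk premium = EV − CE = 3045.96 − 2179.0224 = 866.9376

$866.94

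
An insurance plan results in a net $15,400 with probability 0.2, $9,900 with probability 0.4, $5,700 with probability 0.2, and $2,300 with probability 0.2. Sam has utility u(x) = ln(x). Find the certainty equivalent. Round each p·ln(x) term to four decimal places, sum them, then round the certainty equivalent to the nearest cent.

E[u] = 0.2·ln(15400) + 0.4·ln(9900) + 0.2·ln(5700) + 0.2·ln(2300) = 1.9284 + 3.6801 + 1.7296 + 1.5481 = 8.8862
CE = e^8.8862 ≈ 7231.49

$7,231.49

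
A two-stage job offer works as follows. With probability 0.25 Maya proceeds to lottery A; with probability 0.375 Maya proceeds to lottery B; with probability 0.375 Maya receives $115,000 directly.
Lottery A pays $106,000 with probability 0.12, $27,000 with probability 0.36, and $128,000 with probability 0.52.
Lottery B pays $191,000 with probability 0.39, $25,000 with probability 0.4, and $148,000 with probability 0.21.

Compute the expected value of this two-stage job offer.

EV(A) = 0.12 × 106000 + 0.36 × 27000 + 0.52 × 128000 = 12720 + 9720 + 66560 = 89000
EV(B) = 0.39 × 191000 + 0.4 × 25000 + 0.21 × 148000 = 74490 + 10000 + 31080 = 115570
Branch C: 115000 (certain)
Overall = 0.25 × 89000 + 0.375 × 115570 + 0.375 × 115000 = 22250 + 43338.75 + 43125 = 108713.75

$108,713.75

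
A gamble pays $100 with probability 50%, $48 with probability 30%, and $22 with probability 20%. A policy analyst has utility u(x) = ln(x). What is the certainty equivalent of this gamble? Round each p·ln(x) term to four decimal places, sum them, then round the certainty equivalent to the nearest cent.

E[u] = 0.5·ln(100) + 0.3·ln(48) + 0.2·ln(22) = 2.3026 + 1.1614 + 0.6182 = 4.0822
CE = e^4.0822 ≈ 59.28

$59.28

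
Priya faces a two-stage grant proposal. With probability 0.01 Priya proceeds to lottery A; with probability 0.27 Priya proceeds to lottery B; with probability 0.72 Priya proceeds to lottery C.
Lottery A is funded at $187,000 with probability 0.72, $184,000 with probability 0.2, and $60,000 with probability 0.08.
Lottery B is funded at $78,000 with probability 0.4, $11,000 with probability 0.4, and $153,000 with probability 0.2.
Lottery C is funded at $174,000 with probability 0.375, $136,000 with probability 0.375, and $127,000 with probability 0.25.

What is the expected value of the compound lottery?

$126,196.40

EV(A) = 0.72 × 187000 + 0.2 × 184000 + 0.08 × 60000 = 134640 + 36800 + 4800 = 176240
EV(B) = 0.4 × 78000 + 0.4 × 11000 + 0.2 × 153000 = 31200 + 4400 + 30600 = 66200
EV(C) = 0.375 × 174000 + 0.375 × 136000 + 0.25 × 127000 = 65250 + 51000 + 31750 = 148000
Overall = 0.01 × 176240 + 0.27 × 66200 + 0.72 × 148000 = 1762.4 + 17874 + 106560 = 126196.4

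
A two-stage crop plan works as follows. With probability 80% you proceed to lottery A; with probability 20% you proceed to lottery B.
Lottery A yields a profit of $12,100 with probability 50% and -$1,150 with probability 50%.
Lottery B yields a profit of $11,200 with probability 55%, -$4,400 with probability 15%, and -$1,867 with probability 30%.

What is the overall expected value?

EV(A) = 0.5 × 12100 + 0.5 × (-1150) = 6050 − 575 = 5475
EV(B) = 0.55 × 11200 + 0.15 × (-4400) + 0.3 × (-1867) = 6160 − 660 − 560.1 = 4939.9
Overall = 0.8 × 5475 + 0.2 × 4939.9 = 4380 + 987.98 = 5367.98

$5,367.98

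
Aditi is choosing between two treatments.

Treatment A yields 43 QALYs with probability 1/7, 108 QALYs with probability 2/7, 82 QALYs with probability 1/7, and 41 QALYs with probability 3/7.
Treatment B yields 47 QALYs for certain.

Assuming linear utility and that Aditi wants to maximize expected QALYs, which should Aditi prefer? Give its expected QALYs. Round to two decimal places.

Treatment A (66.29 QALYs)

Treatment A = 1/7 × 43 + 2/7 × 108 + 1/7 × 82 + 3/7 × 41 = 6.1429 + 30.8571 + 11.7143 + 17.5714 = 66.2857
Treatment B: 47 (certain)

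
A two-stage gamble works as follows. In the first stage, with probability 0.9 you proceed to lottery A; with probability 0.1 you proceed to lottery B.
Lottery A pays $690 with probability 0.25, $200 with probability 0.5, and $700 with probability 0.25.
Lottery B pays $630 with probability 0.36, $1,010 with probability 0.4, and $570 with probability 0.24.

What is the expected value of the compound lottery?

EV(A) = 0.25 × 690 + 0.5 × 200 + 0.25 × 700 = 172.5 + 100 + 175 = 447.5
EV(B) = 0.36 × 630 + 0.4 × 1010 + 0.24 × 570 = 226.8 + 404 + 136.8 = 767.6
Overall = 0.9 × 447.5 + 0.1 × 767.6 = 402.75 + 76.76 = 479.51

$479.51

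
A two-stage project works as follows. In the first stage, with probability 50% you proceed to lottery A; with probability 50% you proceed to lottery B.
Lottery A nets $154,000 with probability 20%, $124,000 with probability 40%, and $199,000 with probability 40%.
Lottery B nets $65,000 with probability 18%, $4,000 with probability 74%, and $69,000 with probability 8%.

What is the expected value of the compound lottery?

$90,090

EV(A) = 0.2 × 154000 + 0.4 × 124000 + 0.4 × 199000 = 30800 + 49600 + 79600 = 160000
EV(B) = 0.18 × 65000 + 0.74 × 4000 + 0.08 × 69000 = 11700 + 2960 + 5520 = 20180
Overall = 0.5 × 160000 + 0.5 × 20180 = 80000 + 10090 = 90090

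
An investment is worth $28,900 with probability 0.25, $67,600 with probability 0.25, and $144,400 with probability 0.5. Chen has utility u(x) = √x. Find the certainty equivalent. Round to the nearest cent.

E[u] = 0.25·√28900 + 0.25·√67600 + 0.5·√144400 = 0.25·170 + 0.25·260 + 0.5·380 = 297.5
CE = (297.5)² = 88506.25

$88,506.25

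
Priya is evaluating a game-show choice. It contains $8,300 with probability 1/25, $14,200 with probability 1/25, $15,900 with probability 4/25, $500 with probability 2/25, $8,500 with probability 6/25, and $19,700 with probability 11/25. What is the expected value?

EV = 1/25 × 8300 + 1/25 × 14200 + 4/25 × 15900 + 2/25 × 500 + 6/25 × 8500 + 11/25 × 19700 = 332 + 568 + 2544 + 40 + 2040 + 8668 = 14192

$14,192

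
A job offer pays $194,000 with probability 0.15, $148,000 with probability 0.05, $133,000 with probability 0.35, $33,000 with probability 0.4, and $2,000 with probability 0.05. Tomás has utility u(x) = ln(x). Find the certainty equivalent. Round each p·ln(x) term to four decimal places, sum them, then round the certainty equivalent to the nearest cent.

E[u] = 0.15·ln(194000) + 0.05·ln(148000) + 0.35·ln(133000) + 0.4·ln(33000) + 0.05·ln(2000) = 1.8263 + 0.5952 + 4.1293 + 4.1617 + 0.3800 = 11.0925
CE = e^11.0925 ≈ 65676.73

$65,676.73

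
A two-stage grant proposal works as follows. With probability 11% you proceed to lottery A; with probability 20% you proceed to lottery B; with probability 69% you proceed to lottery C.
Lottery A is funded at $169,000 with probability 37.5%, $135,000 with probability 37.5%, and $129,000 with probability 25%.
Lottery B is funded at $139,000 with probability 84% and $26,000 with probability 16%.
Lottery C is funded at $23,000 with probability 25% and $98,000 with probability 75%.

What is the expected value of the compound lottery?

EV(A) = 0.375 × 169000 + 0.375 × 135000 + 0.25 × 129000 = 63375 + 50625 + 32250 = 146250
EV(B) = 0.84 × 139000 + 0.16 × 26000 = 116760 + 4160 = 120920
EV(C) = 0.25 × 23000 + 0.75 × 98000 = 5750 + 73500 = 79250
Overall = 0.11 × 146250 + 0.2 × 120920 + 0.69 × 79250 = 16087.5 + 24184 + 54682.5 = 94954

$94,954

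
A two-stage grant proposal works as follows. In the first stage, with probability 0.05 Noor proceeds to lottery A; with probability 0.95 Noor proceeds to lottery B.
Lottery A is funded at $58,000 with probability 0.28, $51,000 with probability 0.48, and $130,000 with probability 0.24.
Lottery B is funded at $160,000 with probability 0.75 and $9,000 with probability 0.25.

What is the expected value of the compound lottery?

EV(A) = 0.28 × 58000 + 0.48 × 51000 + 0.24 × 130000 = 16240 + 24480 + 31200 = 71920
EV(B) = 0.75 × 160000 + 0.25 × 9000 = 120000 + 2250 = 122250
Overall = 0.05 × 71920 + 0.95 × 122250 = 3596 + 116137.5 = 119733.5

$119,733.50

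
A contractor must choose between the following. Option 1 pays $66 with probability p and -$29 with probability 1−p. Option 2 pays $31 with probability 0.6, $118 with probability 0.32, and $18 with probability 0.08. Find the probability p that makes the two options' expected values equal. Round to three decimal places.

p = 0.914

EV(Option 2) = 0.6 × 31 + 0.32 × 118 + 0.08 × 18 = 18.6 + 37.76 + 1.44 = 57.8
p·66 + (1−p)·(-29) = 57.8
95p − 29 = 57.8
p = (57.8 + 29) / 95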